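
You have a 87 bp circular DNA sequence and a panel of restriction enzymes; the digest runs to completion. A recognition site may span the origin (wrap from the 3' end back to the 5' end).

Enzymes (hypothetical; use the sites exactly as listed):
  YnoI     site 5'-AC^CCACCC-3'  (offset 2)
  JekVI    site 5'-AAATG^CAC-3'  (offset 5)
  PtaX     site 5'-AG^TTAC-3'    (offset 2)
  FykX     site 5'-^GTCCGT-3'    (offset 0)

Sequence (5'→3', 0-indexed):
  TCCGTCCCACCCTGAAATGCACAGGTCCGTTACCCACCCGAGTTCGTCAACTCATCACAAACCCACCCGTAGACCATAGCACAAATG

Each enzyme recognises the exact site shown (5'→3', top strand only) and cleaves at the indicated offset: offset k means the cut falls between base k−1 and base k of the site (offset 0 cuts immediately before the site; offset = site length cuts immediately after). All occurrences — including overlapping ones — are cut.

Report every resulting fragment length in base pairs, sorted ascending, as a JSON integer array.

[5,9,20,24,29]

Per-enzyme occurrences:
  YnoI (ACCCACCC, off=2): starts [31, 60] → cuts [33, 62]
  JekVI (AAATGCAC, off=5): starts [14] → cuts [19]
  PtaX (AGTTAC, off=2): no sites
  FykX (GTCCGT, off=0): starts [24, 86] → cuts [24, 86]

All cut coordinates (distinct, sorted): [19, 24, 33, 62, 86]

Fragment lengths:
  19→24: 5 bp
  24→33: 9 bp
  33→62: 29 bp
  62→86: 24 bp
  86→19 (wrap): 87-86+19 = 20 bp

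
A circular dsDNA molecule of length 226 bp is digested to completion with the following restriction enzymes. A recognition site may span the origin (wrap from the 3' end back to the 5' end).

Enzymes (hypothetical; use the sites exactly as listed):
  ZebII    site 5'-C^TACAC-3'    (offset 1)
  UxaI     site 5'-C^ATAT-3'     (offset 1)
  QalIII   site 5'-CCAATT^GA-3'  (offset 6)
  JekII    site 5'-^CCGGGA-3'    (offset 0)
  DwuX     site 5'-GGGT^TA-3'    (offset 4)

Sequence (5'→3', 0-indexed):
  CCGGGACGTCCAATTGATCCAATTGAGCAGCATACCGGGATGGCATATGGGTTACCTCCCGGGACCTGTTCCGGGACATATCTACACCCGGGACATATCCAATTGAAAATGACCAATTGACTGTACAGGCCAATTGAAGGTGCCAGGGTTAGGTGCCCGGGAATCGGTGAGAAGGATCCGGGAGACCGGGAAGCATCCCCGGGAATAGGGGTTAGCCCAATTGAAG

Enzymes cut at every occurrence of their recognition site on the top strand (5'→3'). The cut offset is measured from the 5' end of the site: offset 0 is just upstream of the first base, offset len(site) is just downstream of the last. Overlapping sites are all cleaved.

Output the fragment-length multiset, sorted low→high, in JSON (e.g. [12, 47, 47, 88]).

[4,5,5,6,7,7,7,8,8,9,10,10,10,10,12,13,14,14,14,15,17,21]

Per-enzyme occurrences:
  ZebII (CTACAC, off=1): starts [81] → cuts [82]
  UxaI (CATAT, off=1): starts [43, 76, 93] → cuts [44, 77, 94]
  QalIII (CCAATTGA, off=6): starts [9, 18, 98, 112, 129, 216] → cuts [15, 24, 104, 118, 135, 222]
  JekII (CCGGGA, off=0): starts [0, 34, 58, 70, 87, 156, 177, 185, 198] → cuts [0, 34, 58, 70, 87, 156, 177, 185, 198]
  DwuX (GGGTTA, off=4): starts [48, 145, 208] → cuts [52, 149, 212]

All cut coordinates (distinct, sorted): [0, 15, 24, 34, 44, 52, 58, 70, 77, 82, 87, 94, 104, 118, 135, 149, 156, 177, 185, 198, 212, 222]

Fragment lengths:
  0→15: 15 bp
  15→24: 9 bp
  24→34: 10 bp
  34→44: 10 bp
  44→52: 8 bp
  52→58: 6 bp
  58→70: 12 bp
  70→77: 7 bp
  77→82: 5 bp
  82→87: 5 bp
  87→94: 7 bp
  94→104: 10 bp
  104→118: 14 bp
  118→135: 17 bp
  135→149: 14 bp
  149→156: 7 bp
  156→177: 21 bp
  177→185: 8 bp
  185→198: 13 bp
  198→212: 14 bp
  212→222: 10 bp
  222→0 (wrap): 226-222+0 = 4 bp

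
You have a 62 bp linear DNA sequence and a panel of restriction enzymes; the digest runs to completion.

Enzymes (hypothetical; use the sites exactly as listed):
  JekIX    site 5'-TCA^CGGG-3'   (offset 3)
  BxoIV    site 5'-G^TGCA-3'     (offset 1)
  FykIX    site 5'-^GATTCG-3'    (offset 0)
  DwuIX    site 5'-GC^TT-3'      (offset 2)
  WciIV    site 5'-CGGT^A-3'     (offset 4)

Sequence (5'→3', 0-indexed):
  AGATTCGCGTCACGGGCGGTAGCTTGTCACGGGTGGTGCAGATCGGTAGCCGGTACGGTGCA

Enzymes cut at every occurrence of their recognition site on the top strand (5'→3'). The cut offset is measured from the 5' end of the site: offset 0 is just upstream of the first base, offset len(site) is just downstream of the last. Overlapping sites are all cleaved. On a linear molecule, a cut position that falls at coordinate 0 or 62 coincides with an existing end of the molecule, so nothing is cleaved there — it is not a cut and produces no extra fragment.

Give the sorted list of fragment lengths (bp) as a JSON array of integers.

[1,3,4,4,6,7,7,8,11,11]

Site scan:
  JekIX (TCACGGG, off=3): starts [9, 26] → cuts [12, 29]
  BxoIV (GTGCA, off=1): starts [35, 57] → cuts [36, 58]
  FykIX (GATTCG, off=0): starts [1] → cuts [1]
  DwuIX (GCTT, off=2): starts [21] → cuts [23]
  WciIV (CGGTA, off=4): starts [16, 43, 50] → cuts [20, 47, 54]

All cut coordinates (distinct, sorted): [1, 12, 20, 23, 29, 36, 47, 54, 58]

Fragments:
  [0,1): 1 bp
  [1,12): 11 bp
  [12,20): 8 bp
  [20,23): 3 bp
  [23,29): 6 bp
  [29,36): 7 bp
  [36,47): 11 bp
  [47,54): 7 bp
  [54,58): 4 bp
  [58,62): 4 bp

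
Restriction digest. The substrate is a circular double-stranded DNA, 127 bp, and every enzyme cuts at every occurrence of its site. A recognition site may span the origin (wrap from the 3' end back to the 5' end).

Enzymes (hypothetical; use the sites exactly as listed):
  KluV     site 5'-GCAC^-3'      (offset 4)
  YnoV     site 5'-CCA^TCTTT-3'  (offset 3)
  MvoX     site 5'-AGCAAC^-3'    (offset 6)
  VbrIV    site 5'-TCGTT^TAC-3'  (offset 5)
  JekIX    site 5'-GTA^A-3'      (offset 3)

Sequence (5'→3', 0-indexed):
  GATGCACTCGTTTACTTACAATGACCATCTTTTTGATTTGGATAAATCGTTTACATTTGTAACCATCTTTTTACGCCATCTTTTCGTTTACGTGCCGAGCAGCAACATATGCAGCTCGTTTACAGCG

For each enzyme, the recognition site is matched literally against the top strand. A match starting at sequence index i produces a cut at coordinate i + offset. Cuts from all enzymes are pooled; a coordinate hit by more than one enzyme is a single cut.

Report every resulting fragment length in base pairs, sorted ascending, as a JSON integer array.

Per-enzyme occurrences:
  KluV (GCAC, off=4): starts [3] → cuts [7]
  YnoV (CCATCTTT, off=3): starts [24, 62, 75] → cuts [27, 65, 78]
  MvoX (AGCAAC, off=6): starts [100] → cuts [106]
  VbrIV (TCGTTTAC, off=5): starts [7, 46, 83, 115] → cuts [12, 51, 88, 120]
  JekIX (GTAA, off=3): starts [58] → cuts [61]

Pooled cuts: [7, 12, 27, 51, 61, 65, 78, 88, 106, 120]

Fragments:
  7→12: 5 bp
  12→27: 15 bp
  27→51: 24 bp
  51→61: 10 bp
  61→65: 4 bp
  65→78: 13 bp
  78→88: 10 bp
  88→106: 18 bp
  106→120: 14 bp
  120→7 (wrap): 127-120+7 = 14 bp

[4,5,10,10,13,14,14,15,18,24]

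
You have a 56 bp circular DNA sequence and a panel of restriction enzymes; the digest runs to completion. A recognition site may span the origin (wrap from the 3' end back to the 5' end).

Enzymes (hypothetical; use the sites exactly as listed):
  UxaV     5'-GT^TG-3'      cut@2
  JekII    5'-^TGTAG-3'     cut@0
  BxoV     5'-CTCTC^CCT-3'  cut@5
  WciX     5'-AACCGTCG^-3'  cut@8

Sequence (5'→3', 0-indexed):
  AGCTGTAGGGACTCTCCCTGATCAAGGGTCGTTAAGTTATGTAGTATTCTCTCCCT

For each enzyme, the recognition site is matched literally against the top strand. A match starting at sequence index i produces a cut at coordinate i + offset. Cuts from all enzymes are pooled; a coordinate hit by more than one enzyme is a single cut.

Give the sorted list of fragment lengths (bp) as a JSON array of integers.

[6,13,14,23]

Per-enzyme occurrences:
  UxaV (GTTG, off=2): no sites
  JekII (TGTAG, off=0): starts [3, 39] → cuts [3, 39]
  BxoV (CTCTCCCT, off=5): starts [11, 48] → cuts [16, 53]
  WciX (AACCGTCG, off=8): no sites

Pooled cuts: [3, 16, 39, 53]

Fragments:
  3→16: 13 bp
  16→39: 23 bp
  39→53: 14 bp
  53→3 (wrap): 56-53+3 = 6 bp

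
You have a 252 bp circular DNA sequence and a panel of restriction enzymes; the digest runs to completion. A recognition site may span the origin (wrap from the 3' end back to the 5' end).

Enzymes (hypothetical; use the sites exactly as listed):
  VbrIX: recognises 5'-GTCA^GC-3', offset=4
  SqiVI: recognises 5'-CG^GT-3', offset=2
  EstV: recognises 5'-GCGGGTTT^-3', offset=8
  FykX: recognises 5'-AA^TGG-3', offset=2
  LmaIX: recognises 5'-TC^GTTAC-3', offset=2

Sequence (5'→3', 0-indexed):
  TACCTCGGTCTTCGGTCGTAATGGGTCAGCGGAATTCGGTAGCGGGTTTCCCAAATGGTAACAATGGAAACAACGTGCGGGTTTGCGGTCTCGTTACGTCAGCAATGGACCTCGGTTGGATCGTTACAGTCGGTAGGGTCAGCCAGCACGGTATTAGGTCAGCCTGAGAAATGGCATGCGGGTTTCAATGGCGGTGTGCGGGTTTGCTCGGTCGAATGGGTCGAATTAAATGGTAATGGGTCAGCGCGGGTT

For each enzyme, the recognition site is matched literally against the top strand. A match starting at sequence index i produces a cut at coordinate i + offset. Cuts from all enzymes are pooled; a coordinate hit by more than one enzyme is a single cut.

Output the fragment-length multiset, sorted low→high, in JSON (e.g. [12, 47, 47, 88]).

[3,3,4,5,5,5,6,6,6,6,7,7,7,7,8,9,9,9,9,9,10,10,10,10,11,11,12,14,14,20]

Scan for sites:
  VbrIX GTCAGC/4: at [24, 97, 137, 157, 239] ⇒ [28, 101, 141, 161, 243]
  SqiVI CGGT/2: at [5, 12, 36, 85, 112, 130, 148, 191, 208] ⇒ [7, 14, 38, 87, 114, 132, 150, 193, 210]
  EstV GCGGGTTT/8: at [41, 76, 177, 197, 245] ⇒ [1, 49, 84, 185, 205]
  FykX AATGG/2: at [19, 53, 62, 103, 169, 186, 214, 228, 234] ⇒ [21, 55, 64, 105, 171, 188, 216, 230, 236]
  LmaIX TCGTTAC/2: at [90, 120] ⇒ [92, 122]

All cut coordinates (distinct, sorted): [1, 7, 14, 21, 28, 38, 49, 55, 64, 84, 87, 92, 101, 105, 114, 122, 132, 141, 150, 161, 171, 185, 188, 193, 205, 210, 216, 230, 236, 243]

Fragments:
  1→7: 6 bp
  7→14: 7 bp
  14→21: 7 bp
  21→28: 7 bp
  28→38: 10 bp
  38→49: 11 bp
  49→55: 6 bp
  55→64: 9 bp
  64→84: 20 bp
  84→87: 3 bp
  87→92: 5 bp
  92→101: 9 bp
  101→105: 4 bp
  105→114: 9 bp
  114→122: 8 bp
  122→132: 10 bp
  132→141: 9 bp
  141→150: 9 bp
  150→161: 11 bp
  161→171: 10 bp
  171→185: 14 bp
  185→188: 3 bp
  188→193: 5 bp
  193→205: 12 bp
  205→210: 5 bp
  210→216: 6 bp
  216→230: 14 bp
  230→236: 6 bp
  236→243: 7 bp
  243→1 (wrap): 252-243+1 = 10 bp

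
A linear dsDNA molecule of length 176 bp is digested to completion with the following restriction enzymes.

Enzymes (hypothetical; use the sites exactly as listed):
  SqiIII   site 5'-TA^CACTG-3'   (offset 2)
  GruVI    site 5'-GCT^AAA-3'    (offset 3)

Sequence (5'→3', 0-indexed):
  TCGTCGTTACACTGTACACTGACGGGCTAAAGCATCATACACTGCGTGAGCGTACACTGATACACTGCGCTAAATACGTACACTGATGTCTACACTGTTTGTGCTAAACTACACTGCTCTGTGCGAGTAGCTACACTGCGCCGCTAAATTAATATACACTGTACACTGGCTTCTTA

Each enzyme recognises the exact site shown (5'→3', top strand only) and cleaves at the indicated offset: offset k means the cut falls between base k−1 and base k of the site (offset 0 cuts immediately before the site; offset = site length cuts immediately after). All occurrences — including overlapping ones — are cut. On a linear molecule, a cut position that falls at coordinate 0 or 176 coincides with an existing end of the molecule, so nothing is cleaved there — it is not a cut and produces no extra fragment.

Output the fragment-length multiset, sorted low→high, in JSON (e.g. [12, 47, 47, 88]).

Site scan:
  SqiIII TACACTG/2: at [7, 14, 37, 52, 60, 78, 90, 109, 131, 154, 161] ⇒ [9, 16, 39, 54, 62, 80, 92, 111, 133, 156, 163]
  GruVI GCTAAA/3: at [25, 68, 102, 142] ⇒ [28, 71, 105, 145]

All cut coordinates (distinct, sorted): [9, 16, 28, 39, 54, 62, 71, 80, 92, 105, 111, 133, 145, 156, 163]

Fragment lengths:
  [0,9): 9 bp
  [9,16): 7 bp
  [16,28): 12 bp
  [28,39): 11 bp
  [39,54): 15 bp
  [54,62): 8 bp
  [62,71): 9 bp
  [71,80): 9 bp
  [80,92): 12 bp
  [92,105): 13 bp
  [105,111): 6 bp
  [111,133): 22 bp
  [133,145): 12 bp
  [145,156): 11 bp
  [156,163): 7 bp
  [163,176): 13 bp

[6,7,7,8,9,9,9,11,11,12,12,12,13,13,15,22]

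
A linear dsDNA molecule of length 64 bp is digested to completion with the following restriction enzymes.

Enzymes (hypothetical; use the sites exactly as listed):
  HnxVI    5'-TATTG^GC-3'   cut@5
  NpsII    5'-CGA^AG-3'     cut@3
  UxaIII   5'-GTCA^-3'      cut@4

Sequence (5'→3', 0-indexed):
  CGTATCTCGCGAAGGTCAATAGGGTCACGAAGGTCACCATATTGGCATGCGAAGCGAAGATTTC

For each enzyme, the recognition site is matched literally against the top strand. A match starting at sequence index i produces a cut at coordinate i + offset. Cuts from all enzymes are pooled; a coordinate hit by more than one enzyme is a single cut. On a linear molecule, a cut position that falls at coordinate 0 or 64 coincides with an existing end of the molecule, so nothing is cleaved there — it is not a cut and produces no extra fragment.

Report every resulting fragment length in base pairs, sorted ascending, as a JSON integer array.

Scan for sites:
  HnxVI TATTGGC/5: at [39] ⇒ [44]
  NpsII CGAAG/3: at [9, 27, 49, 54] ⇒ [12, 30, 52, 57]
  UxaIII GTCA/4: at [14, 23, 32] ⇒ [18, 27, 36]

Pooled cuts: [12, 18, 27, 30, 36, 44, 52, 57]

Fragment lengths:
  [0,12): 12 bp
  [12,18): 6 bp
  [18,27): 9 bp
  [27,30): 3 bp
  [30,36): 6 bp
  [36,44): 8 bp
  [44,52): 8 bp
  [52,57): 5 bp
  [57,64): 7 bp

[3,5,6,6,7,8,8,9,12]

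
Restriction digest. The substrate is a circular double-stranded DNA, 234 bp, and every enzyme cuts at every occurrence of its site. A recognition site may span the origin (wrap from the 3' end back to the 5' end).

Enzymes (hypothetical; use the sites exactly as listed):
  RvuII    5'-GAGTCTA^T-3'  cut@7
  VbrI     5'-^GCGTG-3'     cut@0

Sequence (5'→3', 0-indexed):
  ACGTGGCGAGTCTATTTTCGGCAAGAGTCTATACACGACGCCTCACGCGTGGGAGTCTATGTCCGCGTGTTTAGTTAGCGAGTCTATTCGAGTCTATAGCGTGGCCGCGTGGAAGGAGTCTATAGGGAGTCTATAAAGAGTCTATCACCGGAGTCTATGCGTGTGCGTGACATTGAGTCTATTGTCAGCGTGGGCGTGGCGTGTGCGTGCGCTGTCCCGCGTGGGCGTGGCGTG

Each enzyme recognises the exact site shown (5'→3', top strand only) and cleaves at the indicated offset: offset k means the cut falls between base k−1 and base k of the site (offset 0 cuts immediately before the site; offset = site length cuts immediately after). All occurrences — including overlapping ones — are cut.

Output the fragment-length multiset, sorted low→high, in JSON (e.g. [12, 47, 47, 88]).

Site scan:
  RvuII (GAGTCTAT, off=7): starts [7, 24, 52, 79, 89, 115, 126, 137, 150, 174] → cuts [14, 31, 59, 86, 96, 122, 133, 144, 157, 181]
  VbrI (GCGTG, off=0): starts [46, 64, 98, 106, 158, 164, 187, 193, 198, 204, 218, 224, 229] → cuts [46, 64, 98, 106, 158, 164, 187, 193, 198, 204, 218, 224, 229]

All cut coordinates (distinct, sorted): [14, 31, 46, 59, 64, 86, 96, 98, 106, 122, 133, 144, 157, 158, 164, 181, 187, 193, 198, 204, 218, 224, 229]

Fragments:
  14→31: 17 bp
  31→46: 15 bp
  46→59: 13 bp
  59→64: 5 bp
  64→86: 22 bp
  86→96: 10 bp
  96→98: 2 bp
  98→106: 8 bp
  106→122: 16 bp
  122→133: 11 bp
  133→144: 11 bp
  144→157: 13 bp
  157→158: 1 bp
  158→164: 6 bp
  164→181: 17 bp
  181→187: 6 bp
  187→193: 6 bp
  193→198: 5 bp
  198→204: 6 bp
  204→218: 14 bp
  218→224: 6 bp
  224→229: 5 bp
  229→14 (wrap): 234-229+14 = 19 bp

[1,2,5,5,5,6,6,6,6,6,8,10,11,11,13,13,14,15,16,17,17,19,22]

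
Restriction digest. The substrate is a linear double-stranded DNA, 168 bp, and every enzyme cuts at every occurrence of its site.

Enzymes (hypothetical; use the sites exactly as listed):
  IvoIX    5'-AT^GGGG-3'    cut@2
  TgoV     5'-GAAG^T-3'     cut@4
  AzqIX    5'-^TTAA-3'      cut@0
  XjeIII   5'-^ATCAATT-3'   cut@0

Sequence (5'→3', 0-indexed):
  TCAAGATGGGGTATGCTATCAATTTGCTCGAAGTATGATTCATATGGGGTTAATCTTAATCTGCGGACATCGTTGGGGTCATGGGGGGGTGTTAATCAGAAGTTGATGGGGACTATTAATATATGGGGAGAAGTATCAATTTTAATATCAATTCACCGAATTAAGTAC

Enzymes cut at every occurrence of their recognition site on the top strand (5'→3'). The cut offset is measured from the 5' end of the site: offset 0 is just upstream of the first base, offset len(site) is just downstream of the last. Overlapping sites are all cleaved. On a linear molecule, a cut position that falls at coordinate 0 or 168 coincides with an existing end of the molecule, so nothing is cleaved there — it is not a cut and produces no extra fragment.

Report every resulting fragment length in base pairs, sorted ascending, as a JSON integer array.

[1,4,5,5,6,7,7,8,8,9,9,9,10,11,12,14,16,27]

Per-enzyme occurrences:
  IvoIX (ATGGGG, off=2): starts [5, 43, 80, 105, 122] → cuts [7, 45, 82, 107, 124]
  TgoV (GAAGT, off=4): starts [29, 98, 129] → cuts [33, 102, 133]
  AzqIX (TTAA, off=0): starts [49, 55, 91, 115, 141, 160] → cuts [49, 55, 91, 115, 141, 160]
  XjeIII (ATCAATT, off=0): starts [17, 134, 146] → cuts [17, 134, 146]

Pooled cuts: [7, 17, 33, 45, 49, 55, 82, 91, 102, 107, 115, 124, 133, 134, 141, 146, 160]

Fragments:
  [0,7): 7 bp
  [7,17): 10 bp
  [17,33): 16 bp
  [33,45): 12 bp
  [45,49): 4 bp
  [49,55): 6 bp
  [55,82): 27 bp
  [82,91): 9 bp
  [91,102): 11 bp
  [102,107): 5 bp
  [107,115): 8 bp
  [115,124): 9 bp
  [124,133): 9 bp
  [133,134): 1 bp
  [134,141): 7 bp
  [141,146): 5 bp
  [146,160): 14 bp
  [160,168): 8 bp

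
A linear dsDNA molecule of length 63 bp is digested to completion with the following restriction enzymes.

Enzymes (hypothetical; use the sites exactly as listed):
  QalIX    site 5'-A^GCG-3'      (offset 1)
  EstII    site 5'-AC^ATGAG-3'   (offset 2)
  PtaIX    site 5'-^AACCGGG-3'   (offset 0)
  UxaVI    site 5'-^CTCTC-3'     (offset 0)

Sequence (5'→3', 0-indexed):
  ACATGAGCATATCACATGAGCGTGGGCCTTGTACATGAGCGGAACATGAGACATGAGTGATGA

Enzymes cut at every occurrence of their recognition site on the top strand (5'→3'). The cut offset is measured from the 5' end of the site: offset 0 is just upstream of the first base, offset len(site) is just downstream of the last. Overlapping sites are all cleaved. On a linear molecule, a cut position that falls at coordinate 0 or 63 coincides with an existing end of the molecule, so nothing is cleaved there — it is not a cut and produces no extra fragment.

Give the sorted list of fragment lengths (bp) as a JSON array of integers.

Per-enzyme occurrences:
  QalIX (AGCG, off=1): starts [18, 37] → cuts [19, 38]
  EstII (ACATGAG, off=2): starts [0, 13, 32, 43, 50] → cuts [2, 15, 34, 45, 52]
  PtaIX (AACCGGG, off=0): no sites
  UxaVI (CTCTC, off=0): no sites

Pooled cuts: [2, 15, 19, 34, 38, 45, 52]

Fragment lengths:
  [0,2): 2 bp
  [2,15): 13 bp
  [15,19): 4 bp
  [19,34): 15 bp
  [34,38): 4 bp
  [38,45): 7 bp
  [45,52): 7 bp
  [52,63): 11 bp

[2,4,4,7,7,11,13,15]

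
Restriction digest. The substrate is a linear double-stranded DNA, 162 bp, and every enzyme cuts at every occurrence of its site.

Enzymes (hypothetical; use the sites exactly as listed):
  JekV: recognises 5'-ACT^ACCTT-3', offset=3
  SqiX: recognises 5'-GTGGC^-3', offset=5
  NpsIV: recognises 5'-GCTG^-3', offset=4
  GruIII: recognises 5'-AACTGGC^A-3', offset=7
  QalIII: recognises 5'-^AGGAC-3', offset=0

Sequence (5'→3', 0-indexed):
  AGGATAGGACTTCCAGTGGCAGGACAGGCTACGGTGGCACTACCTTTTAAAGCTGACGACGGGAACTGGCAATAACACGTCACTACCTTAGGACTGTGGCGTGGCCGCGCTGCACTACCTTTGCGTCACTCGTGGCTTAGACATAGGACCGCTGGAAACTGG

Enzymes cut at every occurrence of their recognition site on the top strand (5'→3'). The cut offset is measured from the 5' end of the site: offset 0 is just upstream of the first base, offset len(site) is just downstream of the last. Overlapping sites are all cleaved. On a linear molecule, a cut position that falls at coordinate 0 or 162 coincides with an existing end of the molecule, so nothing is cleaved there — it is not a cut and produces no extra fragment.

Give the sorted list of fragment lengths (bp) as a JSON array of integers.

[3,4,5,5,5,7,8,8,10,11,14,14,15,15,18,20]

Site scan:
  JekV (ACTACCTT, off=3): starts [38, 81, 113] → cuts [41, 84, 116]
  SqiX (GTGGC, off=5): starts [15, 33, 95, 100, 131] → cuts [20, 38, 100, 105, 136]
  NpsIV (GCTG, off=4): starts [51, 108, 150] → cuts [55, 112, 154]
  GruIII (AACTGGCA, off=7): starts [63] → cuts [70]
  QalIII (AGGAC, off=0): starts [5, 20, 89, 144] → cuts [5, 20, 89, 144]

Pooled cuts: [5, 20, 38, 41, 55, 70, 84, 89, 100, 105, 112, 116, 136, 144, 154]

Fragment lengths:
  [0,5): 5 bp
  [5,20): 15 bp
  [20,38): 18 bp
  [38,41): 3 bp
  [41,55): 14 bp
  [55,70): 15 bp
  [70,84): 14 bp
  [84,89): 5 bp
  [89,100): 11 bp
  [100,105): 5 bp
  [105,112): 7 bp
  [112,116): 4 bp
  [116,136): 20 bp
  [136,144): 8 bp
  [144,154): 10 bp
  [154,162): 8 bp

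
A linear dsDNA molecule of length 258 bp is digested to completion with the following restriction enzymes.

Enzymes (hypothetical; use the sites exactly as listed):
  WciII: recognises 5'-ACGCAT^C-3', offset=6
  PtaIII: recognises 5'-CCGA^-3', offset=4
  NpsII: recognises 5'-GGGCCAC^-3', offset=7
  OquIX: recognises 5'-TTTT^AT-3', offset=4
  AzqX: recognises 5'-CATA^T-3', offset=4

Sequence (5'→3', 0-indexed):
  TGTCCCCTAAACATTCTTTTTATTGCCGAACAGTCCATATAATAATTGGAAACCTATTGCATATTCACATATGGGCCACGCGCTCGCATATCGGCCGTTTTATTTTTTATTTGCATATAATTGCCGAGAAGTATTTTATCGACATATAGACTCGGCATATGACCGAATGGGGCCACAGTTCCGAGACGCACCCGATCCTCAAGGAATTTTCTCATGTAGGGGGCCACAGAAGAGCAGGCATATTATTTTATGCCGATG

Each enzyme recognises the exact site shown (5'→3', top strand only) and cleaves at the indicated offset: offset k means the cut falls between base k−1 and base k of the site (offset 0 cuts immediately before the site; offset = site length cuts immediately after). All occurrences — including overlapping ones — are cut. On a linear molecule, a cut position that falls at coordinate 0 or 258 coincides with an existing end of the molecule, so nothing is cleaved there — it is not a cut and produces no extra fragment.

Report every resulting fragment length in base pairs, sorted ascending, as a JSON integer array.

Site scan:
  WciII (ACGCATC, off=6): no sites
  PtaIII CCGA/4: at [25, 123, 162, 180, 191, 252] ⇒ [29, 127, 166, 184, 195, 256]
  NpsII GGGCCAC/7: at [72, 169, 220] ⇒ [79, 176, 227]
  OquIX TTTTAT/4: at [17, 97, 104, 133, 245] ⇒ [21, 101, 108, 137, 249]
  AzqX CATAT/4: at [35, 59, 67, 86, 113, 142, 155, 238] ⇒ [39, 63, 71, 90, 117, 146, 159, 242]

Pooled cuts: [21, 29, 39, 63, 71, 79, 90, 101, 108, 117, 127, 137, 146, 159, 166, 176, 184, 195, 227, 242, 249, 256]

Fragments:
  [0,21): 21 bp
  [21,29): 8 bp
  [29,39): 10 bp
  [39,63): 24 bp
  [63,71): 8 bp
  [71,79): 8 bp
  [79,90): 11 bp
  [90,101): 11 bp
  [101,108): 7 bp
  [108,117): 9 bp
  [117,127): 10 bp
  [127,137): 10 bp
  [137,146): 9 bp
  [146,159): 13 bp
  [159,166): 7 bp
  [166,176): 10 bp
  [176,184): 8 bp
  [184,195): 11 bp
  [195,227): 32 bp
  [227,242): 15 bp
  [242,249): 7 bp
  [249,256): 7 bp
  [256,258): 2 bp

[2,7,7,7,7,8,8,8,8,9,9,10,10,10,10,11,11,11,13,15,21,24,32]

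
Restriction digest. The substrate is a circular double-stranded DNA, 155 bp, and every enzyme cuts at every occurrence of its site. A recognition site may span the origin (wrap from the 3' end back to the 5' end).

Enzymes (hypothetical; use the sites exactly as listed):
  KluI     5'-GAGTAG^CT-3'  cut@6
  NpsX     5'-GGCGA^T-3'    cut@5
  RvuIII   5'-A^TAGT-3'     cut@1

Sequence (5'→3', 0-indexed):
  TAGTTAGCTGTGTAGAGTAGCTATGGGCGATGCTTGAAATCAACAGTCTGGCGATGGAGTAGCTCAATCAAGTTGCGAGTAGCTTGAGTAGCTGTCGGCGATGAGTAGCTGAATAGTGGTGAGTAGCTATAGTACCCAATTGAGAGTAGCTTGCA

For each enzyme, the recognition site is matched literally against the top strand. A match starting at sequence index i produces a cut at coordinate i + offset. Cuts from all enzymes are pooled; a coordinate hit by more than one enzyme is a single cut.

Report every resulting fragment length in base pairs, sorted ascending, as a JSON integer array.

[3,5,6,7,8,9,10,10,13,20,20,20,24]

Per-enzyme occurrences:
  KluI GAGTAGCT/6: at [14, 56, 76, 85, 102, 120, 143] ⇒ [20, 62, 82, 91, 108, 126, 149]
  NpsX GGCGAT/5: at [25, 49, 96] ⇒ [30, 54, 101]
  RvuIII ATAGT/1: at [112, 128, 154] ⇒ [0, 113, 129]

All cut coordinates (distinct, sorted): [0, 20, 30, 54, 62, 82, 91, 101, 108, 113, 126, 129, 149]

Fragments:
  0→20: 20 bp
  20→30: 10 bp
  30→54: 24 bp
  54→62: 8 bp
  62→82: 20 bp
  82→91: 9 bp
  91→101: 10 bp
  101→108: 7 bp
  108→113: 5 bp
  113→126: 13 bp
  126→129: 3 bp
  129→149: 20 bp
  149→0 (wrap): 155-149+0 = 6 bp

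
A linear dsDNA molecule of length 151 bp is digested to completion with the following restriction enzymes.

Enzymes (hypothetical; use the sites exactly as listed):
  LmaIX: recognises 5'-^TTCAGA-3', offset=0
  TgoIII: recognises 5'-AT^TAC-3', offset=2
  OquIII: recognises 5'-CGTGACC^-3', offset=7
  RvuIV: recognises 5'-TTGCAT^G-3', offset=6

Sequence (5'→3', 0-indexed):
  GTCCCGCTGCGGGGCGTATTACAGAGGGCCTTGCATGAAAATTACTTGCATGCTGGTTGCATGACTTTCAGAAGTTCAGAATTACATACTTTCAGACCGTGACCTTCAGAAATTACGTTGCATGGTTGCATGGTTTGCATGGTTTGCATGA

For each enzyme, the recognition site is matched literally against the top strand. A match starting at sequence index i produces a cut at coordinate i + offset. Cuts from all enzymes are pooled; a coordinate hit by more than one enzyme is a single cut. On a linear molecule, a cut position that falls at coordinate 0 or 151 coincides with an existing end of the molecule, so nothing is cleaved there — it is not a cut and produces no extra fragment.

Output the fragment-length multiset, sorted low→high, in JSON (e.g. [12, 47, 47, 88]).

Scan for sites:
  LmaIX (TTCAGA, off=0): starts [66, 74, 90, 104] → cuts [66, 74, 90, 104]
  TgoIII (ATTAC, off=2): starts [17, 40, 80, 111] → cuts [19, 42, 82, 113]
  OquIII (CGTGACC, off=7): starts [97] → cuts [104]
  RvuIV (TTGCATG, off=6): starts [30, 45, 56, 117, 125, 134, 143] → cuts [36, 51, 62, 123, 131, 140, 149]

All cut coordinates (distinct, sorted): [19, 36, 42, 51, 62, 66, 74, 82, 90, 104, 113, 123, 131, 140, 149]

Fragment lengths:
  [0,19): 19 bp
  [19,36): 17 bp
  [36,42): 6 bp
  [42,51): 9 bp
  [51,62): 11 bp
  [62,66): 4 bp
  [66,74): 8 bp
  [74,82): 8 bp
  [82,90): 8 bp
  [90,104): 14 bp
  [104,113): 9 bp
  [113,123): 10 bp
  [123,131): 8 bp
  [131,140): 9 bp
  [140,149): 9 bp
  [149,151): 2 bp

[2,4,6,8,8,8,8,9,9,9,9,10,11,14,17,19]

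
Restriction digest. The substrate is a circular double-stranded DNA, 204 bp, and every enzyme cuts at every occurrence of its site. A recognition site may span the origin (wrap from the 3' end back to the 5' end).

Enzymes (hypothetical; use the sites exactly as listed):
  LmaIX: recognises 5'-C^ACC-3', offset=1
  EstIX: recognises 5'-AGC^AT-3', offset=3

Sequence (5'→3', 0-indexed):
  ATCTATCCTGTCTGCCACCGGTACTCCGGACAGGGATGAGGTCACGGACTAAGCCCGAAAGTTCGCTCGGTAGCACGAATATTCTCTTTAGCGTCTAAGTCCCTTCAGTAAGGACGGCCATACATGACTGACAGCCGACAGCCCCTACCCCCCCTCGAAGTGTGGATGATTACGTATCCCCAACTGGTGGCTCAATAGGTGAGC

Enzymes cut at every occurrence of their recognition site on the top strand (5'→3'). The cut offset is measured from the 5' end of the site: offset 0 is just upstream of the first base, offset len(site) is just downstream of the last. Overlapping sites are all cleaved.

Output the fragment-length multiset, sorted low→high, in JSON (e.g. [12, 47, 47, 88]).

Scan for sites:
  LmaIX (CACC, off=1): starts [15] → cuts [16]
  EstIX (AGCAT, off=3): starts [201] → cuts [0]

Pooled cuts: [0, 16]

Fragments:
  0→16: 16 bp
  16→0 (wrap): 204-16+0 = 188 bp

[16,188]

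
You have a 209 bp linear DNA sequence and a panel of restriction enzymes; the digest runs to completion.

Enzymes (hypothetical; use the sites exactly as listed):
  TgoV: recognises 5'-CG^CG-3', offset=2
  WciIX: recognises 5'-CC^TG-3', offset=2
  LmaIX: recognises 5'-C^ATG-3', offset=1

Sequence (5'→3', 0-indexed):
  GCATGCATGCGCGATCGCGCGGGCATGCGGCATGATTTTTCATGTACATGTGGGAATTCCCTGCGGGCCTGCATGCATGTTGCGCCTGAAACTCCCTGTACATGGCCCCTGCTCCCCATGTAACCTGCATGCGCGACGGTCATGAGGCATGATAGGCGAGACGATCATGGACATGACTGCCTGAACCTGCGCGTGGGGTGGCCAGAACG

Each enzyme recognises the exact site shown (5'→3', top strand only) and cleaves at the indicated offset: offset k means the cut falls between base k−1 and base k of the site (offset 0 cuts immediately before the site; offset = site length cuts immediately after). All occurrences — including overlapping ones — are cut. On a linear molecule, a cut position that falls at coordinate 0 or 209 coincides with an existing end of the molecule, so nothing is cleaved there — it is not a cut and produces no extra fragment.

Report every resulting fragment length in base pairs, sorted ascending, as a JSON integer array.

[2,2,3,3,4,4,4,5,5,5,5,6,6,6,6,7,7,8,8,8,8,8,9,10,10,10,14,18,18]

Site scan:
  TgoV (CGCG, off=2): starts [9, 15, 17, 131, 189] → cuts [11, 17, 19, 133, 191]
  WciIX (CCTG, off=2): starts [59, 67, 84, 94, 107, 123, 179, 185] → cuts [61, 69, 86, 96, 109, 125, 181, 187]
  LmaIX (CATG, off=1): starts [1, 5, 23, 30, 40, 46, 71, 75, 100, 116, 127, 140, 147, 165, 171] → cuts [2, 6, 24, 31, 41, 47, 72, 76, 101, 117, 128, 141, 148, 166, 172]

All cut coordinates (distinct, sorted): [2, 6, 11, 17, 19, 24, 31, 41, 47, 61, 69, 72, 76, 86, 96, 101, 109, 117, 125, 128, 133, 141, 148, 166, 172, 181, 187, 191]

Fragment lengths:
  [0,2): 2 bp
  [2,6): 4 bp
  [6,11): 5 bp
  [11,17): 6 bp
  [17,19): 2 bp
  [19,24): 5 bp
  [24,31): 7 bp
  [31,41): 10 bp
  [41,47): 6 bp
  [47,61): 14 bp
  [61,69): 8 bp
  [69,72): 3 bp
  [72,76): 4 bp
  [76,86): 10 bp
  [86,96): 10 bp
  [96,101): 5 bp
  [101,109): 8 bp
  [109,117): 8 bp
  [117,125): 8 bp
  [125,128): 3 bp
  [128,133): 5 bp
  [133,141): 8 bp
  [141,148): 7 bp
  [148,166): 18 bp
  [166,172): 6 bp
  [172,181): 9 bp
  [181,187): 6 bp
  [187,191): 4 bp
  [191,209): 18 bp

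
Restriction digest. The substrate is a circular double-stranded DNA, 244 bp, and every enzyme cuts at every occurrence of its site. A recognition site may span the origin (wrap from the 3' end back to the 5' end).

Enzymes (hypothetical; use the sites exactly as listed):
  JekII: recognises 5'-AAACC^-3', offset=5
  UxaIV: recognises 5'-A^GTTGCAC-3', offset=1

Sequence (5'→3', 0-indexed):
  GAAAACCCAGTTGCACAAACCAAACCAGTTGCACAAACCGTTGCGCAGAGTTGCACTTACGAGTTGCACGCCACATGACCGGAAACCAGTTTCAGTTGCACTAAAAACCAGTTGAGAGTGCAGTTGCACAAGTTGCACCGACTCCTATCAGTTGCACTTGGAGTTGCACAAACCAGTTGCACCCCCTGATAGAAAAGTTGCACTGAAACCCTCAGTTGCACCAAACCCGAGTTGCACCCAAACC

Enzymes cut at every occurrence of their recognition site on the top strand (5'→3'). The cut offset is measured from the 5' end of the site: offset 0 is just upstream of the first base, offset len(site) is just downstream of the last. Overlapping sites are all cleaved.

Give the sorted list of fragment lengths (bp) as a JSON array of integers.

Per-enzyme occurrences:
  JekII (AAACC, off=5): starts [2, 16, 21, 34, 82, 104, 169, 205, 222, 239] → cuts [0, 7, 21, 26, 39, 87, 109, 174, 210, 227]
  UxaIV (AGTTGCAC, off=1): starts [8, 26, 48, 61, 93, 121, 130, 149, 161, 174, 195, 213, 229] → cuts [9, 27, 49, 62, 94, 122, 131, 150, 162, 175, 196, 214, 230]

Pooled cuts: [0, 7, 9, 21, 26, 27, 39, 49, 62, 87, 94, 109, 122, 131, 150, 162, 174, 175, 196, 210, 214, 227, 230]

Fragments:
  0→7: 7 bp
  7→9: 2 bp
  9→21: 12 bp
  21→26: 5 bp
  26→27: 1 bp
  27→39: 12 bp
  39→49: 10 bp
  49→62: 13 bp
  62→87: 25 bp
  87→94: 7 bp
  94→109: 15 bp
  109→122: 13 bp
  122→131: 9 bp
  131→150: 19 bp
  150→162: 12 bp
  162→174: 12 bp
  174→175: 1 bp
  175→196: 21 bp
  196→210: 14 bp
  210→214: 4 bp
  214→227: 13 bp
  227→230: 3 bp
  230→0 (wrap): 244-230+0 = 14 bp

[1,1,2,3,4,5,7,7,9,10,12,12,12,12,13,13,13,14,14,15,19,21,25]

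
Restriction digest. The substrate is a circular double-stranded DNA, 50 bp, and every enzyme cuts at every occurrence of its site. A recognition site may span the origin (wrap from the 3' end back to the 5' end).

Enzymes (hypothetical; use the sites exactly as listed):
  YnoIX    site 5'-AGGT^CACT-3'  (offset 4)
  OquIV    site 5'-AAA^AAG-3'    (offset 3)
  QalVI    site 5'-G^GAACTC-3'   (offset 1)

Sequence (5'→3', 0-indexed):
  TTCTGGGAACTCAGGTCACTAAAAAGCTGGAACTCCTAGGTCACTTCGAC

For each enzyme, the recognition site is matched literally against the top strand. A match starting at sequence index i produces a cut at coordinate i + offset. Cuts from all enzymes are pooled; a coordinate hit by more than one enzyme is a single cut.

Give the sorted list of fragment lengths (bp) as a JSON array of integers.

[6,7,10,12,15]

Scan for sites:
  YnoIX (AGGTCACT, off=4): starts [12, 37] → cuts [16, 41]
  OquIV (AAAAAG, off=3): starts [20] → cuts [23]
  QalVI (GGAACTC, off=1): starts [5, 28] → cuts [6, 29]

All cut coordinates (distinct, sorted): [6, 16, 23, 29, 41]

Fragment lengths:
  6→16: 10 bp
  16→23: 7 bp
  23→29: 6 bp
  29→41: 12 bp
  41→6 (wrap): 50-41+6 = 15 bp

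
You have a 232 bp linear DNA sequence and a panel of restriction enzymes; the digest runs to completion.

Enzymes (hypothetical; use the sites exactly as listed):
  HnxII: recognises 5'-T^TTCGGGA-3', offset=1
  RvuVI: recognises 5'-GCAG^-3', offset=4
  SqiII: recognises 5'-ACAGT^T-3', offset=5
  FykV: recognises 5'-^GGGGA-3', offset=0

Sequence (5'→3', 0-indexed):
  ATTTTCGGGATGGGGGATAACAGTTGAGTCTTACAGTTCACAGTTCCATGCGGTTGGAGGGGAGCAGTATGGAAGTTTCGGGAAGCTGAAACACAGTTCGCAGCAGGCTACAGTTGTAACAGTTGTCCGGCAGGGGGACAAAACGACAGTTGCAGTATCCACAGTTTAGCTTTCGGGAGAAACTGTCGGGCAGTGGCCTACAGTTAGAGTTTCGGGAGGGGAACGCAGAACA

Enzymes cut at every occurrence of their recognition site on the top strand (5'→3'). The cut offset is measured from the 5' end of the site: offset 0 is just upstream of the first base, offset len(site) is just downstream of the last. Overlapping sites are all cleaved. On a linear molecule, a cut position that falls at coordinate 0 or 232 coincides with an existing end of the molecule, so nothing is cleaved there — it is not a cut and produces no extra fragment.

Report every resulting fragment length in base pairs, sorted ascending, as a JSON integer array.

Scan for sites:
  HnxII TTTCGGGA/1: at [2, 75, 170, 209] ⇒ [3, 76, 171, 210]
  RvuVI GCAG/4: at [63, 99, 102, 129, 151, 189, 224] ⇒ [67, 103, 106, 133, 155, 193, 228]
  SqiII ACAGTT/5: at [19, 32, 39, 92, 109, 118, 145, 160, 199] ⇒ [24, 37, 44, 97, 114, 123, 150, 165, 204]
  FykV GGGGA/0: at [12, 58, 133, 217] ⇒ [12, 58, 133, 217]

All cut coordinates (distinct, sorted): [3, 12, 24, 37, 44, 58, 67, 76, 97, 103, 106, 114, 123, 133, 150, 155, 165, 171, 193, 204, 210, 217, 228]

Fragments:
  [0,3): 3 bp
  [3,12): 9 bp
  [12,24): 12 bp
  [24,37): 13 bp
  [37,44): 7 bp
  [44,58): 14 bp
  [58,67): 9 bp
  [67,76): 9 bp
  [76,97): 21 bp
  [97,103): 6 bp
  [103,106): 3 bp
  [106,114): 8 bp
  [114,123): 9 bp
  [123,133): 10 bp
  [133,150): 17 bp
  [150,155): 5 bp
  [155,165): 10 bp
  [165,171): 6 bp
  [171,193): 22 bp
  [193,204): 11 bp
  [204,210): 6 bp
  [210,217): 7 bp
  [217,228): 11 bp
  [228,232): 4 bp

[3,3,4,5,6,6,6,7,7,8,9,9,9,9,10,10,11,11,12,13,14,17,21,22]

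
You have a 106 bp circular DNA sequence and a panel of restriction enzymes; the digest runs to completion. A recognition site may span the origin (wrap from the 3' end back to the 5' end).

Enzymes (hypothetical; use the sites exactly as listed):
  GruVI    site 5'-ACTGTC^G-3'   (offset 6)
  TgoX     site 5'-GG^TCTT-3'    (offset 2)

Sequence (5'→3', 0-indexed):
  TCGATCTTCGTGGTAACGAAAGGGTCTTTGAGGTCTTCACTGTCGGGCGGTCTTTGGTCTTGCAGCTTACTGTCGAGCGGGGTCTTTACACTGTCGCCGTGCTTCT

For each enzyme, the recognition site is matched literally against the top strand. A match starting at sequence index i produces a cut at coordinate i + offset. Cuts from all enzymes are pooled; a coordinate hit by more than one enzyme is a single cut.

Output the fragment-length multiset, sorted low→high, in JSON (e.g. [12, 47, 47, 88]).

Scan for sites:
  GruVI ACTGTCG/6: at [38, 68, 89] ⇒ [44, 74, 95]
  TgoX GGTCTT/2: at [22, 31, 48, 55, 80] ⇒ [24, 33, 50, 57, 82]

Pooled cuts: [24, 33, 44, 50, 57, 74, 82, 95]

Fragment lengths:
  24→33: 9 bp
  33→44: 11 bp
  44→50: 6 bp
  50→57: 7 bp
  57→74: 17 bp
  74→82: 8 bp
  82→95: 13 bp
  95→24 (wrap): 106-95+24 = 35 bp

[6,7,8,9,11,13,17,35]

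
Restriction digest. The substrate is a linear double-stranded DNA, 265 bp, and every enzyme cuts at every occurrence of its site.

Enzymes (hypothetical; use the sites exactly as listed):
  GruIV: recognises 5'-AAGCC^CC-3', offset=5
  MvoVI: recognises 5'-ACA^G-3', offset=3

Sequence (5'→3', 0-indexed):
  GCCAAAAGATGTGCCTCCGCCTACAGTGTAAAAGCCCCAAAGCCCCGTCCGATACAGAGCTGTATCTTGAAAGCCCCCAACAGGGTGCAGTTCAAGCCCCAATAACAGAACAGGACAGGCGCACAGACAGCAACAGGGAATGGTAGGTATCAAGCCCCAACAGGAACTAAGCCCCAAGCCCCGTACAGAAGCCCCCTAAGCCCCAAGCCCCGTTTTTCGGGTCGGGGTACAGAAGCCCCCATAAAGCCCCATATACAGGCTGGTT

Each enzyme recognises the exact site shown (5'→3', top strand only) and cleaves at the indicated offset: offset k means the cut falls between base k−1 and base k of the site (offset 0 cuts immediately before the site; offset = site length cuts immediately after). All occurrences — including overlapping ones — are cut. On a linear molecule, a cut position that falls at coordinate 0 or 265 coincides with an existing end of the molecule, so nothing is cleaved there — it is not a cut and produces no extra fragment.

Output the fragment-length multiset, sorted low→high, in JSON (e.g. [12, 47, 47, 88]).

Per-enzyme occurrences:
  GruIV (AAGCCCC, off=5): starts [31, 39, 70, 93, 151, 168, 175, 188, 197, 204, 232, 243] → cuts [36, 44, 75, 98, 156, 173, 180, 193, 202, 209, 237, 248]
  MvoVI (ACAG, off=3): starts [22, 53, 79, 104, 109, 114, 122, 126, 132, 159, 184, 228, 254] → cuts [25, 56, 82, 107, 112, 117, 125, 129, 135, 162, 187, 231, 257]

All cut coordinates (distinct, sorted): [25, 36, 44, 56, 75, 82, 98, 107, 112, 117, 125, 129, 135, 156, 162, 173, 180, 187, 193, 202, 209, 231, 237, 248, 257]

Fragment lengths:
  [0,25): 25 bp
  [25,36): 11 bp
  [36,44): 8 bp
  [44,56): 12 bp
  [56,75): 19 bp
  [75,82): 7 bp
  [82,98): 16 bp
  [98,107): 9 bp
  [107,112): 5 bp
  [112,117): 5 bp
  [117,125): 8 bp
  [125,129): 4 bp
  [129,135): 6 bp
  [135,156): 21 bp
  [156,162): 6 bp
  [162,173): 11 bp
  [173,180): 7 bp
  [180,187): 7 bp
  [187,193): 6 bp
  [193,202): 9 bp
  [202,209): 7 bp
  [209,231): 22 bp
  [231,237): 6 bp
  [237,248): 11 bp
  [248,257): 9 bp
  [257,265): 8 bp

[4,5,5,6,6,6,6,7,7,7,7,8,8,8,9,9,9,11,11,11,12,16,19,21,22,25]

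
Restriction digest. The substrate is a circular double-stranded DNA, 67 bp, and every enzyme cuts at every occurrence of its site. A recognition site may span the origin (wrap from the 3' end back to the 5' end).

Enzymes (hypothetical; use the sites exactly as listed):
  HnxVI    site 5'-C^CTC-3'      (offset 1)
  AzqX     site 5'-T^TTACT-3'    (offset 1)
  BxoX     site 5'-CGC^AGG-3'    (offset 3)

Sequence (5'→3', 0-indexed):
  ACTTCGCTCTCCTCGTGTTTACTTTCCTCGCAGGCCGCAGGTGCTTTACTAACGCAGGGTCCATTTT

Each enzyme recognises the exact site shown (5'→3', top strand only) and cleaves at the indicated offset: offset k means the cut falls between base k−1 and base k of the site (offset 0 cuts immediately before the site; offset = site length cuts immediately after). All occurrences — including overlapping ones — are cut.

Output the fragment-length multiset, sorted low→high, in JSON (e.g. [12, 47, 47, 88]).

[5,7,7,7,8,10,10,13]

Per-enzyme occurrences:
  HnxVI (CCTC, off=1): starts [10, 25] → cuts [11, 26]
  AzqX (TTTACT, off=1): starts [17, 44, 64] → cuts [18, 45, 65]
  BxoX (CGCAGG, off=3): starts [28, 35, 52] → cuts [31, 38, 55]

All cut coordinates (distinct, sorted): [11, 18, 26, 31, 38, 45, 55, 65]

Fragment lengths:
  11→18: 7 bp
  18→26: 8 bp
  26→31: 5 bp
  31→38: 7 bp
  38→45: 7 bp
  45→55: 10 bp
  55→65: 10 bp
  65→11 (wrap): 67-65+11 = 13 bp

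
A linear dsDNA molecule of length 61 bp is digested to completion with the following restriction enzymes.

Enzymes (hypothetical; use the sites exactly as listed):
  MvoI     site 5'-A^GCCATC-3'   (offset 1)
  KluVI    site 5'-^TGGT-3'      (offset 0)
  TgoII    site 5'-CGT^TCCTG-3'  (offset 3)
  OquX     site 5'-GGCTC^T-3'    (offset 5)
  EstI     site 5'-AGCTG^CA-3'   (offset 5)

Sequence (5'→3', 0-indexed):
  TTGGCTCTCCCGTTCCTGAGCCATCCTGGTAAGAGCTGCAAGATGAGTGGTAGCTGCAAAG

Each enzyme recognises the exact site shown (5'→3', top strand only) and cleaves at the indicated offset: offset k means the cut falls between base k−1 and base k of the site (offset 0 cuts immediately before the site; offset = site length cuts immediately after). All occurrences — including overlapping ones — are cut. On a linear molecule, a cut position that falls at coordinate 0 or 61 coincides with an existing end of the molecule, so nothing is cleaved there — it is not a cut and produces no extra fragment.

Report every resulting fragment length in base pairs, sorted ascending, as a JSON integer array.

Scan for sites:
  MvoI AGCCATC/1: at [18] ⇒ [19]
  KluVI TGGT/0: at [26, 47] ⇒ [26, 47]
  TgoII CGTTCCTG/3: at [10] ⇒ [13]
  OquX GGCTCT/5: at [2] ⇒ [7]
  EstI AGCTGCA/5: at [33, 51] ⇒ [38, 56]

Pooled cuts: [7, 13, 19, 26, 38, 47, 56]

Fragments:
  [0,7): 7 bp
  [7,13): 6 bp
  [13,19): 6 bp
  [19,26): 7 bp
  [26,38): 12 bp
  [38,47): 9 bp
  [47,56): 9 bp
  [56,61): 5 bp

[5,6,6,7,7,9,9,12]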